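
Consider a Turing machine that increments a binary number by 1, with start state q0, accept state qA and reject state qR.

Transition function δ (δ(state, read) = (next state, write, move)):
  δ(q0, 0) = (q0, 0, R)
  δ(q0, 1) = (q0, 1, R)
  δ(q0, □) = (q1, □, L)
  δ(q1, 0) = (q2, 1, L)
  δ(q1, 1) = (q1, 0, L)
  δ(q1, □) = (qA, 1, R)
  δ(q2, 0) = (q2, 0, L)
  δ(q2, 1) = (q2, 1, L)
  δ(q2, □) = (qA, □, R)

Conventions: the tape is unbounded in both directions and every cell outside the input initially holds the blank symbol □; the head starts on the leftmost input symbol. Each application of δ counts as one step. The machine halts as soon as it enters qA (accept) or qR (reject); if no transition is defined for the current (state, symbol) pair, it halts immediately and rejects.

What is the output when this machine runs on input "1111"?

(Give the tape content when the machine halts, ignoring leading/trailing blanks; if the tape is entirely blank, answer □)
Step 0: [q0]1111 (head at position 0)
Step 1: δ(q0, 1) = (q0, 1, R)  ⊢  1[q0]111 (head at position 1)
Step 2: δ(q0, 1) = (q0, 1, R)  ⊢  11[q0]11 (head at position 2)
Step 3: δ(q0, 1) = (q0, 1, R)  ⊢  111[q0]1 (head at position 3)
Step 4: δ(q0, 1) = (q0, 1, R)  ⊢  1111[q0]□ (head at position 4)
Step 5: δ(q0, □) = (q1, □, L)  ⊢  111[q1]1□ (head at position 3)
Step 6: δ(q1, 1) = (q1, 0, L)  ⊢  11[q1]10□ (head at position 2)
Step 7: δ(q1, 1) = (q1, 0, L)  ⊢  1[q1]100□ (head at position 1)
Step 8: δ(q1, 1) = (q1, 0, L)  ⊢  [q1]1000□ (head at position 0)
Step 9: δ(q1, 1) = (q1, 0, L)  ⊢  [q1]□0000□ (head at position -1)
Step 10: δ(q1, □) = (qA, 1, R)  ⊢  1[qA]0000□ (head at position 0)
The machine is in qA, so it halts and accepts.
Tape content when halted (ignoring surrounding blanks): 10000

Final answer: Output: 10000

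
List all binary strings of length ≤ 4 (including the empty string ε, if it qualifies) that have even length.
Checking every binary string of length 0 to 4:
  Length 0: accepted: ε | rejected: (none)
  Length 1: accepted: (none) | rejected: 0, 1
  Length 2: accepted: 00, 01, 10, 11 | rejected: (none)
  Length 3: accepted: (none) | rejected: 000, 001, 010, 011, 100, 101, 110, 111
  Length 4: accepted: 0000, 0001, 0010, 0011, 0100, 0101, 0110, 0111, 1000, 1001, 1010, 1011, 1100, 1101, 1110, 1111 | rejected: (none)
Total: 21 string(s).

Final answer: ε, 00, 01, 10, 11, 0000, 0001, 0010, 0011, 0100, 0101, 0110, 0111, 1000, 1001, 1010, 1011, 1100, 1101, 1110, 1111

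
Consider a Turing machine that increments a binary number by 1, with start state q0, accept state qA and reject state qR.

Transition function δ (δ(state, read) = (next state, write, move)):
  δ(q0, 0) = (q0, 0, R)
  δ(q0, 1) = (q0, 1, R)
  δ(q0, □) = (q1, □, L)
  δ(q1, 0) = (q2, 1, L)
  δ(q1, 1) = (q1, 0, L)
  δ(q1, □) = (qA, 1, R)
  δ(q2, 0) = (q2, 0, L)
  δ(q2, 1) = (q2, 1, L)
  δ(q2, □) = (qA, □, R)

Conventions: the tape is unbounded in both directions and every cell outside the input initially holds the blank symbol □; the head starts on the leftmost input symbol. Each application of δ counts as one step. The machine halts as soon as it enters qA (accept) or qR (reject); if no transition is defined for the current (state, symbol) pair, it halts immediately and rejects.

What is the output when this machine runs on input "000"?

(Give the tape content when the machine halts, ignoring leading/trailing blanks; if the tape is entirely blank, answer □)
Step 0: [q0]000 (head at position 0)
Step 1: δ(q0, 0) = (q0, 0, R)  ⊢  0[q0]00 (head at position 1)
Step 2: δ(q0, 0) = (q0, 0, R)  ⊢  00[q0]0 (head at position 2)
Step 3: δ(q0, 0) = (q0, 0, R)  ⊢  000[q0]□ (head at position 3)
Step 4: δ(q0, □) = (q1, □, L)  ⊢  00[q1]0□ (head at position 2)
Step 5: δ(q1, 0) = (q2, 1, L)  ⊢  0[q2]01□ (head at position 1)
Step 6: δ(q2, 0) = (q2, 0, L)  ⊢  [q2]001□ (head at position 0)
Step 7: δ(q2, 0) = (q2, 0, L)  ⊢  [q2]□001□ (head at position -1)
Step 8: δ(q2, □) = (qA, □, R)  ⊢  □[qA]001□ (head at position 0)
The machine is in qA, so it halts and accepts.
Tape content when halted (ignoring surrounding blanks): 001

Final answer: Output: 001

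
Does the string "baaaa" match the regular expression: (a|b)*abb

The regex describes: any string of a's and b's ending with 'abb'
No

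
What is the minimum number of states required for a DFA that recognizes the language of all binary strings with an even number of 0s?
Language: binary strings with an even number of 0s
Lower bound (Myhill–Nerode): the prefixes ε, 0 are pairwise distinguishable:
  ε vs 0: suffix ε distinguishes them (ε has zero 0s (accepted), 0 has one 0 (rejected))
So any DFA needs at least 2 states.
Upper bound: a DFA with 2 states exists (one state per class above).
Minimum states: 2

Final answer: 2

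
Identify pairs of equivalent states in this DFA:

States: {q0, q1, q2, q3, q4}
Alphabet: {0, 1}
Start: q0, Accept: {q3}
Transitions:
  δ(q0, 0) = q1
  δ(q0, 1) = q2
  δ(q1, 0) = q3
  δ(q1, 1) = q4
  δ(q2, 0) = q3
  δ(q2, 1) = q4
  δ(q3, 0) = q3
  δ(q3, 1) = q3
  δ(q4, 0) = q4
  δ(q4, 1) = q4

Using the table-filling algorithm:
Round 0 – mark pairs where exactly one state is accepting: (q0,q3), (q1,q3), (q2,q3), (q3,q4)
Round 1 – newly marked: (q0,q1) [on 0: q1 vs q3, already marked]; (q0,q2) [on 0: q1 vs q3, already marked]; (q1,q4) [on 0: q3 vs q4, already marked]; (q2,q4) [on 0: q3 vs q4, already marked]
Round 2 – newly marked: (q0,q4) [on 0: q1 vs q4, already marked]
No further pairs can be marked.
(q1, q2) unmarked: δ(q1,0)=q3, δ(q2,0)=q3; δ(q1,1)=q4, δ(q2,1)=q4 → equivalent
Equivalent pairs: (q1, q2)

Final answer: Equivalent pairs: (q1, q2)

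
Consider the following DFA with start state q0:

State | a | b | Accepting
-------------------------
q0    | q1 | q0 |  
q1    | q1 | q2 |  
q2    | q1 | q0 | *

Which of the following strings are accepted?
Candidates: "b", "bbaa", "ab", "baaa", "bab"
"b": q0 → q0; q0 is not accepting → rejected
"bbaa": q0 → q0 → q0 → q1 → q1; q1 is not accepting → rejected
"ab": q0 → q1 → q2; q2 is accepting → accepted
"baaa": q0 → q0 → q1 → q1 → q1; q1 is not accepting → rejected
"bab": q0 → q0 → q1 → q2; q2 is accepting → accepted

Final answer: "ab", "bab"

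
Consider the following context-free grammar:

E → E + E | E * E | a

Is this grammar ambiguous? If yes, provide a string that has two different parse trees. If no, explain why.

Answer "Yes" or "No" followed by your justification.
Two different leftmost derivations of a + a * a:
  (1) E ⇒ E + E ⇒ a + E ⇒ a + E * E ⇒ a + a * E ⇒ a + a * a   (tree groups a + (a * a))
  (2) E ⇒ E * E ⇒ E + E * E ⇒ a + E * E ⇒ a + a * E ⇒ a + a * a   (tree groups (a + a) * a)
Two distinct leftmost derivations = two distinct parse trees, so the grammar is ambiguous.

Final answer: Yes - the string 'a + a * a' has two distinct leftmost derivations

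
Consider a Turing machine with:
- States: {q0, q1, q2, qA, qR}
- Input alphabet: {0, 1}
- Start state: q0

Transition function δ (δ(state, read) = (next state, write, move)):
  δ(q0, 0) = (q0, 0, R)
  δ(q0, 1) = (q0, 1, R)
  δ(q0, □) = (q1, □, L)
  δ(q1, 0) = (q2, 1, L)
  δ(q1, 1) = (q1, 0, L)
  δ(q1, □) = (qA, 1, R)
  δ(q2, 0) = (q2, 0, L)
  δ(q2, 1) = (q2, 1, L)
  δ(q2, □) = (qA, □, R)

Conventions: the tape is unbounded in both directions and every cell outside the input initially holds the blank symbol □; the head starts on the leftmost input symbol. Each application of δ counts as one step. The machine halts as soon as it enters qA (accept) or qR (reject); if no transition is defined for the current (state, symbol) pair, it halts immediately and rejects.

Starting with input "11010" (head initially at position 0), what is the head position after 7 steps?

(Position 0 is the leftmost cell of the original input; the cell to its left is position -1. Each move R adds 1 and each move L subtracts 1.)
Step 0: [q0]11010 (head at position 0)
Step 1: δ(q0, 1) = (q0, 1, R)  ⊢  1[q0]1010 (head at position 1)
Step 2: δ(q0, 1) = (q0, 1, R)  ⊢  11[q0]010 (head at position 2)
Step 3: δ(q0, 0) = (q0, 0, R)  ⊢  110[q0]10 (head at position 3)
Step 4: δ(q0, 1) = (q0, 1, R)  ⊢  1101[q0]0 (head at position 4)
Step 5: δ(q0, 0) = (q0, 0, R)  ⊢  11010[q0]□ (head at position 5)
Step 6: δ(q0, □) = (q1, □, L)  ⊢  1101[q1]0□ (head at position 4)
Step 7: δ(q1, 0) = (q2, 1, L)  ⊢  110[q2]11□ (head at position 3)
Head position after 7 steps: 3

Final answer: Position 3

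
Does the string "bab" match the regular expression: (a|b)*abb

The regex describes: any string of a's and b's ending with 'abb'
No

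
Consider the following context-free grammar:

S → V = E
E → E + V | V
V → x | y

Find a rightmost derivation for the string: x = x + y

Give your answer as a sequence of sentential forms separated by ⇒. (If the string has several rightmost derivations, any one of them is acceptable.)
Start with S.
Step 1: the rightmost non-terminal is S; apply S → V = E:  V = E
Step 2: the rightmost non-terminal is E; apply E → E + V:  V = E + V
Step 3: the rightmost non-terminal is V; apply V → y:  V = E + y
Step 4: the rightmost non-terminal is E; apply E → V:  V = V + y
Step 5: the rightmost non-terminal is V; apply V → x:  V = x + y
Step 6: the rightmost non-terminal is V; apply V → x:  x = x + y

Final answer: S ⇒ V = E ⇒ V = E + V ⇒ V = E + y ⇒ V = V + y ⇒ V = x + y ⇒ x = x + y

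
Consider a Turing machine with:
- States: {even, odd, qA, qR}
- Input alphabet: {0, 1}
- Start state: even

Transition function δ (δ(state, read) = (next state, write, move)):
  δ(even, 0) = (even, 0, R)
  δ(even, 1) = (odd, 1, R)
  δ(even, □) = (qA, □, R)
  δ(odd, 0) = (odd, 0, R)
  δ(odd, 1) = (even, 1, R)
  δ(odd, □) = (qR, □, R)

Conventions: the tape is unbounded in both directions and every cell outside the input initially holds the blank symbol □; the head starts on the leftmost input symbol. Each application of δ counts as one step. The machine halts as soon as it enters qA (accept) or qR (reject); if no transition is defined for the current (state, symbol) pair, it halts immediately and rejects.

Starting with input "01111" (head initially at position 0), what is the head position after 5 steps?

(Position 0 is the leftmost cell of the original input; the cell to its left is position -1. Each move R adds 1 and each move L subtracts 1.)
Step 0: [even]01111 (head at position 0)
Step 1: δ(even, 0) = (even, 0, R)  ⊢  0[even]1111 (head at position 1)
Step 2: δ(even, 1) = (odd, 1, R)  ⊢  01[odd]111 (head at position 2)
Step 3: δ(odd, 1) = (even, 1, R)  ⊢  011[even]11 (head at position 3)
Step 4: δ(even, 1) = (odd, 1, R)  ⊢  0111[odd]1 (head at position 4)
Step 5: δ(odd, 1) = (even, 1, R)  ⊢  01111[even]□ (head at position 5)
Head position after 5 steps: 5

Final answer: Position 5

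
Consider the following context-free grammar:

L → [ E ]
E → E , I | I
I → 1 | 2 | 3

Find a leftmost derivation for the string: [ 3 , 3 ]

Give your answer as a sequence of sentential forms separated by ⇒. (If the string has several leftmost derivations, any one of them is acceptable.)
Start with L.
Step 1: the leftmost non-terminal is L; apply L → [ E ]:  [ E ]
Step 2: the leftmost non-terminal is E; apply E → E , I:  [ E , I ]
Step 3: the leftmost non-terminal is E; apply E → I:  [ I , I ]
Step 4: the leftmost non-terminal is I; apply I → 3:  [ 3 , I ]
Step 5: the leftmost non-terminal is I; apply I → 3:  [ 3 , 3 ]

Final answer: L ⇒ [ E ] ⇒ [ E , I ] ⇒ [ I , I ] ⇒ [ 3 , I ] ⇒ [ 3 , 3 ]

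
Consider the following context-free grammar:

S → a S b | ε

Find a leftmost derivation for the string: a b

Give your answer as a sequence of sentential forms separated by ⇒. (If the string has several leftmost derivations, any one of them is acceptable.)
Start with S.
Step 1: the leftmost non-terminal is S; apply S → a S b:  a S b
Step 2: the leftmost non-terminal is S; apply S → ε:  a b

Final answer: S ⇒ a S b ⇒ a b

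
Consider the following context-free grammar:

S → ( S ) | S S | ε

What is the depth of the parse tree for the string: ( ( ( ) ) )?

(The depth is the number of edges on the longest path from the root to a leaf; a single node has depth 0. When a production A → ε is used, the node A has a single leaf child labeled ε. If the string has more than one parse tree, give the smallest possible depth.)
The string is 3 nested pairs. The shallowest parse tree applies S → ( S ) 3 times (one node per nested pair, each a child of the previous) and then S → ε in the middle.
S nodes at depths 0..3, ε leaf at depth 4; parentheses leaves are at depths 1..3.
(Using S → S S with an S → ε child anywhere only adds levels, so it cannot give a shallower tree.)
Depth = 4.

Final answer: 4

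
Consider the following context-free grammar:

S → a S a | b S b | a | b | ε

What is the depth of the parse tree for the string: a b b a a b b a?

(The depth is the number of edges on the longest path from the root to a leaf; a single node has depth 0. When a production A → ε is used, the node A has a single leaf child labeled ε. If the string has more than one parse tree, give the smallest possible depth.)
The string has even length 8, so its (unique) parse tree peels off matching outer symbols: S → a S a, S → b S b, S → b S b, S → a S a, and finally S → ε for the empty middle.
The S nodes are at depths 0..4; the ε leaf under the innermost S is at depth 5 (terminal leaves are at depths 1..4).
Depth = 5.

Final answer: 5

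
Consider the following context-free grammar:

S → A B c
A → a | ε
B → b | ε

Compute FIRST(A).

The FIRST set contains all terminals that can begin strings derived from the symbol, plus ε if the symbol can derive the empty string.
A → a contributes a; A → ε makes A nullable, contributing ε. FIRST(A) = {a, ε}.

Final answer: {a, ε}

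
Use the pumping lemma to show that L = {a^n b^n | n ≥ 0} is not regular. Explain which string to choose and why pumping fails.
Language: L = {a^n b^n | n ≥ 0} (equal numbers of a's followed by b's)
Step 1: Assume for contradiction that L is regular, with pumping length p.
Step 2: Choose s = a^p b^p. Then s ∈ L (it has p a's followed by p b's) and |s| ≥ p.
Step 3: Consider any decomposition s = xyz with |xy| ≤ p and |y| > 0. Since |xy| ≤ p and the first p symbols of s are all a's, y = a^k for some k with 1 ≤ k ≤ p.
Step 4: Pumping up (i = 2): xy²z = a^(p+k) b^p, which has more a's than b's, so xy²z ∉ L.
This contradicts the pumping lemma, so L is not regular.

Final answer: Choose s = a^p b^p. Since |xy| ≤ p, y = a^k with k ≥ 1. Then xy²z = a^(p+k) b^p ∉ L.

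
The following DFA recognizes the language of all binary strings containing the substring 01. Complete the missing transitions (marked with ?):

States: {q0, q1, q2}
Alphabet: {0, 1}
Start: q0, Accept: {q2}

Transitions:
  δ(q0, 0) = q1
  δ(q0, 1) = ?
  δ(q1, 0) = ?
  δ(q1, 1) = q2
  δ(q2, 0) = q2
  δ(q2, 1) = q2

What each state remembers (consistent with the given transitions and accept states):
  q0: 01 not seen yet and the last symbol was not 0
  q1: 01 not seen yet and the last symbol was 0
  q2: the substring 01 has already been seen
Filling in the missing entries:
  δ(q0, 1): in q0 (01 not seen yet and the last symbol was not 0), after reading 1 we have: 01 not seen yet and the last symbol was not 0 → q0
  δ(q1, 0): in q1 (01 not seen yet and the last symbol was 0), after reading 0 we have: 01 not seen yet and the last symbol was 0 → q1

Final answer: δ(q0, 1) = q0; δ(q1, 0) = q1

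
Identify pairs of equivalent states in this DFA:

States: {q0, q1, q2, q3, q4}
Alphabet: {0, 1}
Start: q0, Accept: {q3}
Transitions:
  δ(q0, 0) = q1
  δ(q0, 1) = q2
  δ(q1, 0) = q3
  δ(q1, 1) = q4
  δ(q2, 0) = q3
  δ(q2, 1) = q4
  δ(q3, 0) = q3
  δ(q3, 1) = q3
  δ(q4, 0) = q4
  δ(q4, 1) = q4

Using the table-filling algorithm:
Round 0 – mark pairs where exactly one state is accepting: (q0,q3), (q1,q3), (q2,q3), (q3,q4)
Round 1 – newly marked: (q0,q1) [on 0: q1 vs q3, already marked]; (q0,q2) [on 0: q1 vs q3, already marked]; (q1,q4) [on 0: q3 vs q4, already marked]; (q2,q4) [on 0: q3 vs q4, already marked]
Round 2 – newly marked: (q0,q4) [on 0: q1 vs q4, already marked]
No further pairs can be marked.
(q1, q2) unmarked: δ(q1,0)=q3, δ(q2,0)=q3; δ(q1,1)=q4, δ(q2,1)=q4 → equivalent
Equivalent pairs: (q1, q2)

Final answer: Equivalent pairs: (q1, q2)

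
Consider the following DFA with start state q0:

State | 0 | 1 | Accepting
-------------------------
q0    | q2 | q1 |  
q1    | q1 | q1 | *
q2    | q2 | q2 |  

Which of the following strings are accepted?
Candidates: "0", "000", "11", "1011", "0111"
"0": q0 → q2; q2 is not accepting → rejected
"000": q0 → q2 → q2 → q2; q2 is not accepting → rejected
"11": q0 → q1 → q1; q1 is accepting → accepted
"1011": q0 → q1 → q1 → q1 → q1; q1 is accepting → accepted
"0111": q0 → q2 → q2 → q2 → q2; q2 is not accepting → rejected

Final answer: "11", "1011"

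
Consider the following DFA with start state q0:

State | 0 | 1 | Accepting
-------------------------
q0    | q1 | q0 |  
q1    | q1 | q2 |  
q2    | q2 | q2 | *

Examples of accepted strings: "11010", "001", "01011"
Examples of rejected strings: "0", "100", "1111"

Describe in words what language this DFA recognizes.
binary strings containing '01' as a substring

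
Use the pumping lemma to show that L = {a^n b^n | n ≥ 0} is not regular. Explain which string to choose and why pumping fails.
Language: L = {a^n b^n | n ≥ 0} (equal numbers of a's followed by b's)
Step 1: Assume for contradiction that L is regular, with pumping length p.
Step 2: Choose s = a^p b^p. Then s ∈ L (it has p a's followed by p b's) and |s| ≥ p.
Step 3: Consider any decomposition s = xyz with |xy| ≤ p and |y| > 0. Since |xy| ≤ p and the first p symbols of s are all a's, y = a^k for some k with 1 ≤ k ≤ p.
Step 4: Pumping up (i = 2): xy²z = a^(p+k) b^p, which has more a's than b's, so xy²z ∉ L.
This contradicts the pumping lemma, so L is not regular.

Final answer: Choose s = a^p b^p. Since |xy| ≤ p, y = a^k with k ≥ 1. Then xy²z = a^(p+k) b^p ∉ L.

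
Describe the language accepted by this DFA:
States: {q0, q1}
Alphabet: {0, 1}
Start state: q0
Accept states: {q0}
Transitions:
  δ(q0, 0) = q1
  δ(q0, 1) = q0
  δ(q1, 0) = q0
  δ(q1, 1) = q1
Analyzing the DFA structure:
Start state: q0
Accept states: {q0}
Interpreting what each state remembers (checking against the transitions):
  q0: an even number of 0s has been read so far
  q1: an odd number of 0s has been read so far
  δ(q0, 0): in q0 (an even number of 0s has been read so far), after reading 0 we have: an odd number of 0s has been read so far → q1
  δ(q0, 1): in q0 (an even number of 0s has been read so far), after reading 1 we have: an even number of 0s has been read so far → q0
  δ(q1, 0): in q1 (an odd number of 0s has been read so far), after reading 0 we have: an even number of 0s has been read so far → q0
  δ(q1, 1): in q1 (an odd number of 0s has been read so far), after reading 1 we have: an odd number of 0s has been read so far → q1
A string is accepted iff it ends in {q0}, i.e. an even number of 0s has been read so far.
Language: All binary strings with an even number of 0s

Final answer: All binary strings with an even number of 0s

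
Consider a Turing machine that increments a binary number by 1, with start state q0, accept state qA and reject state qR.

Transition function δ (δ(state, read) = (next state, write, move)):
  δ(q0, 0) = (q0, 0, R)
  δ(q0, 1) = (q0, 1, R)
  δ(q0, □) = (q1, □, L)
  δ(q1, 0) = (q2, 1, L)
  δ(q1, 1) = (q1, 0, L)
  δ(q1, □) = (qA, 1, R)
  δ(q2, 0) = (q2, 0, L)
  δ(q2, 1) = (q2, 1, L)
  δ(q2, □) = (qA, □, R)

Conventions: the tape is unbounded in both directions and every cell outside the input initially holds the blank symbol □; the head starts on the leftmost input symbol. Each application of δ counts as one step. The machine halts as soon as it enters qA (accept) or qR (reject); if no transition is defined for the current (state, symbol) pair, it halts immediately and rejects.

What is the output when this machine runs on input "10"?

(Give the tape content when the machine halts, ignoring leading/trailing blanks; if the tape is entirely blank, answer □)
Step 0: [q0]10 (head at position 0)
Step 1: δ(q0, 1) = (q0, 1, R)  ⊢  1[q0]0 (head at position 1)
Step 2: δ(q0, 0) = (q0, 0, R)  ⊢  10[q0]□ (head at position 2)
Step 3: δ(q0, □) = (q1, □, L)  ⊢  1[q1]0□ (head at position 1)
Step 4: δ(q1, 0) = (q2, 1, L)  ⊢  [q2]11□ (head at position 0)
Step 5: δ(q2, 1) = (q2, 1, L)  ⊢  [q2]□11□ (head at position -1)
Step 6: δ(q2, □) = (qA, □, R)  ⊢  □[qA]11□ (head at position 0)
The machine is in qA, so it halts and accepts.
Tape content when halted (ignoring surrounding blanks): 11

Final answer: Output: 11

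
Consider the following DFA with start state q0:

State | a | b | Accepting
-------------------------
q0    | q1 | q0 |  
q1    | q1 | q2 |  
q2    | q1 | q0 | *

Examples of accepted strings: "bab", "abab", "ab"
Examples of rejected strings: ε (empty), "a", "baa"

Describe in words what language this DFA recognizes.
strings over {a,b} ending with 'ab'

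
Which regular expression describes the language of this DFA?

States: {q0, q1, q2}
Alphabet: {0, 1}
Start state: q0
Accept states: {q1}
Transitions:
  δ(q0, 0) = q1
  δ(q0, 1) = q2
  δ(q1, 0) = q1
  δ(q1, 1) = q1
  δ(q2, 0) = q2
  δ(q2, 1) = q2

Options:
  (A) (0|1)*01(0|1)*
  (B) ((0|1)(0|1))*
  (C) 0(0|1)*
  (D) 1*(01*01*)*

Testing sample strings against the DFA:
  '1110' -> rejected
  '10' -> rejected
  '10' -> rejected
  '11' -> rejected
Checking each option for a counterexample:
  (A) (0|1)*01(0|1)*: '0' is accepted by the DFA but does not match the regex → eliminated
  (B) ((0|1)(0|1))*: ε is rejected by the DFA but matches the regex → eliminated
  (C) 0(0|1)*: agrees with the DFA on all strings of length ≤ 4
  (D) 1*(01*01*)*: ε is rejected by the DFA but matches the regex → eliminated
Only (C) 0(0|1)* is consistent with the DFA.

Final answer: (C) 0(0|1)*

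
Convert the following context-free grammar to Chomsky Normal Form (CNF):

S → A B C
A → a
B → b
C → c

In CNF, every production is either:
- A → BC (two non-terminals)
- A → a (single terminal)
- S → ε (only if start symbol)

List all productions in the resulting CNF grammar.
The grammar has no ε-productions or unit productions to eliminate.
A → a is already in CNF (single terminal) – keep it.
B → b is already in CNF (single terminal) – keep it.
C → c is already in CNF (single terminal) – keep it.
S → A B C has 3 symbols on the right: break it into binary productions S → A X0, X0 → B C.
Resulting CNF grammar (5 productions): A → a; B → b; C → c; S → A X0; X0 → B C

Final answer: A → a; B → b; C → c; S → A X0; X0 → B C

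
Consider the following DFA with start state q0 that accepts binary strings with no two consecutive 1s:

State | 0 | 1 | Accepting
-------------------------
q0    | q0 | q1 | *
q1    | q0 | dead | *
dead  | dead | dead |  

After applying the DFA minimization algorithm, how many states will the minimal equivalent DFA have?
All 3 states are reachable from q0, so none can be removed as unreachable.
Table-filling: first mark every (accepting, non-accepting) pair as distinguishable (accepting: {q0, q1}; non-accepting: {dead}).
Round 1: (q0, q1) on '1' go to q1 and dead, already distinguishable → mark.
Every pair of states is distinguishable, so the DFA is already minimal.
Equivalence classes: {q0}, {q1}, {dead} → 3 states.

Final answer: 3 states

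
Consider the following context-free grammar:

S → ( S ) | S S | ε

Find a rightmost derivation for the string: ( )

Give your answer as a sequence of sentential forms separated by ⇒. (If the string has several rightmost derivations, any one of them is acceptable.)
Start with S.
Step 1: the rightmost non-terminal is S; apply S → ( S ):  ( S )
Step 2: the rightmost non-terminal is S; apply S → ε:  ( )

Final answer: S ⇒ ( S ) ⇒ ( )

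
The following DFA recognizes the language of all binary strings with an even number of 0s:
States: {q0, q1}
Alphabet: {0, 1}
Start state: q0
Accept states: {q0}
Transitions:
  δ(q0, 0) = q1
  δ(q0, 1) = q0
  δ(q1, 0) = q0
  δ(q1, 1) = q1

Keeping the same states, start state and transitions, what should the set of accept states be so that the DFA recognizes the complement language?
The DFA is complete (every state has a transition on every symbol), so the complement
is recognized by the same DFA with accepting and non-accepting states swapped.
Original accept states: {q0}
Complement accept states = All states - Original accept states
= {q0, q1} - {q0}
= {q1}
Complement language: strings with an ODD number of 0s

Final answer: {q1}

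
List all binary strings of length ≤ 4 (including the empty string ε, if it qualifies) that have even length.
Checking every binary string of length 0 to 4:
  Length 0: accepted: ε | rejected: (none)
  Length 1: accepted: (none) | rejected: 0, 1
  Length 2: accepted: 00, 01, 10, 11 | rejected: (none)
  Length 3: accepted: (none) | rejected: 000, 001, 010, 011, 100, 101, 110, 111
  Length 4: accepted: 0000, 0001, 0010, 0011, 0100, 0101, 0110, 0111, 1000, 1001, 1010, 1011, 1100, 1101, 1110, 1111 | rejected: (none)
Total: 21 string(s).

Final answer: ε, 00, 01, 10, 11, 0000, 0001, 0010, 0011, 0100, 0101, 0110, 0111, 1000, 1001, 1010, 1011, 1100, 1101, 1110, 1111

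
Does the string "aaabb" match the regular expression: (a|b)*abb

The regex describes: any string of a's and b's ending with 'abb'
Yes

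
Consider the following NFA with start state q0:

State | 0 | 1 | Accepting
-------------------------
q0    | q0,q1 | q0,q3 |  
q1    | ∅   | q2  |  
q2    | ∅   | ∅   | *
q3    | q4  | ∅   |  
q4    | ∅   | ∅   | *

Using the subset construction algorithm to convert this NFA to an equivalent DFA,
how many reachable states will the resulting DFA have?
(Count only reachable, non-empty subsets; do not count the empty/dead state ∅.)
Start subset: {q0}
{q0}: on 0 → {q0, q1}, on 1 → {q0, q3}
{q0, q1}: on 0 → {q0, q1}, on 1 → {q0, q2, q3}
{q0, q3}: on 0 → {q0, q1, q4}, on 1 → {q0, q3}
{q0, q2, q3}: on 0 → {q0, q1, q4}, on 1 → {q0, q3}
{q0, q1, q4}: on 0 → {q0, q1}, on 1 → {q0, q2, q3}
Reachable non-empty subsets: {q0}, {q0, q1}, {q0, q3}, {q0, q2, q3}, {q0, q1, q4} — 5 in total.

Final answer: 5 states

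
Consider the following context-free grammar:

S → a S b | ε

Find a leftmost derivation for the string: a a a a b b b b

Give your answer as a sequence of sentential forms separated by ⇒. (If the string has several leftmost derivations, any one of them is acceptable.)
Start with S.
Step 1: the leftmost non-terminal is S; apply S → a S b:  a S b
Step 2: the leftmost non-terminal is S; apply S → a S b:  a a S b b
Step 3: the leftmost non-terminal is S; apply S → a S b:  a a a S b b b
Step 4: the leftmost non-terminal is S; apply S → a S b:  a a a a S b b b b
Step 5: the leftmost non-terminal is S; apply S → ε:  a a a a b b b b

Final answer: S ⇒ a S b ⇒ a a S b b ⇒ a a a S b b b ⇒ a a a a S b b b b ⇒ a a a a b b b b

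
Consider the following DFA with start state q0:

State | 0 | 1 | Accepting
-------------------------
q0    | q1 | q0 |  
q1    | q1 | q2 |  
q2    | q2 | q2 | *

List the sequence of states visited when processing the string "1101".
q0 → q0 → q0 → q1 → q2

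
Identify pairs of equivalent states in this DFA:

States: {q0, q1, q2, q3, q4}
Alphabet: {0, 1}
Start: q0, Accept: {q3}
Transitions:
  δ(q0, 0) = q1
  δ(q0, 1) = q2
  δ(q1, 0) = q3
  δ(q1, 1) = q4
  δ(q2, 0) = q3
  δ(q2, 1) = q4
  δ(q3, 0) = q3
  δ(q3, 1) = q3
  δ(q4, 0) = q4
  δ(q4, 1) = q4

Using the table-filling algorithm:
Round 0 – mark pairs where exactly one state is accepting: (q0,q3), (q1,q3), (q2,q3), (q3,q4)
Round 1 – newly marked: (q0,q1) [on 0: q1 vs q3, already marked]; (q0,q2) [on 0: q1 vs q3, already marked]; (q1,q4) [on 0: q3 vs q4, already marked]; (q2,q4) [on 0: q3 vs q4, already marked]
Round 2 – newly marked: (q0,q4) [on 0: q1 vs q4, already marked]
No further pairs can be marked.
(q1, q2) unmarked: δ(q1,0)=q3, δ(q2,0)=q3; δ(q1,1)=q4, δ(q2,1)=q4 → equivalent
Equivalent pairs: (q1, q2)

Final answer: Equivalent pairs: (q1, q2)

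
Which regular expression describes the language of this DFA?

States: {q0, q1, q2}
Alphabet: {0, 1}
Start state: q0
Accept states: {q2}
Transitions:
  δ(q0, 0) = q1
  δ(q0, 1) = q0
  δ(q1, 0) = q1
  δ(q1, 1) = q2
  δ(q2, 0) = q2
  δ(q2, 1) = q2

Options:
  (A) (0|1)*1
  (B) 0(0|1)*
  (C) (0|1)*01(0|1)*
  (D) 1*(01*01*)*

Testing sample strings against the DFA:
  '11011' -> accepted
  '100' -> rejected
  '10' -> rejected
  '1110' -> rejected
Checking each option for a counterexample:
  (A) (0|1)*1: '1' is rejected by the DFA but matches the regex → eliminated
  (B) 0(0|1)*: '0' is rejected by the DFA but matches the regex → eliminated
  (C) (0|1)*01(0|1)*: agrees with the DFA on all strings of length ≤ 4
  (D) 1*(01*01*)*: ε is rejected by the DFA but matches the regex → eliminated
Only (C) (0|1)*01(0|1)* is consistent with the DFA.

Final answer: (C) (0|1)*01(0|1)*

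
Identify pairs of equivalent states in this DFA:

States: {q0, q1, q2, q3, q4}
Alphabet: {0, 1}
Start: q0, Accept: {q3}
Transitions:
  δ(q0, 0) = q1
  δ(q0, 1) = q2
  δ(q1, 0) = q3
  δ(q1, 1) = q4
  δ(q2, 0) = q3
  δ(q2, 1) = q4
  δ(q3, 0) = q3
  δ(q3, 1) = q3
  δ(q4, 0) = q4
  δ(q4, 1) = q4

Using the table-filling algorithm:
Round 0 – mark pairs where exactly one state is accepting: (q0,q3), (q1,q3), (q2,q3), (q3,q4)
Round 1 – newly marked: (q0,q1) [on 0: q1 vs q3, already marked]; (q0,q2) [on 0: q1 vs q3, already marked]; (q1,q4) [on 0: q3 vs q4, already marked]; (q2,q4) [on 0: q3 vs q4, already marked]
Round 2 – newly marked: (q0,q4) [on 0: q1 vs q4, already marked]
No further pairs can be marked.
(q1, q2) unmarked: δ(q1,0)=q3, δ(q2,0)=q3; δ(q1,1)=q4, δ(q2,1)=q4 → equivalent
Equivalent pairs: (q1, q2)

Final answer: Equivalent pairs: (q1, q2)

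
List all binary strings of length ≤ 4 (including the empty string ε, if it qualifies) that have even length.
Checking every binary string of length 0 to 4:
  Length 0: accepted: ε | rejected: (none)
  Length 1: accepted: (none) | rejected: 0, 1
  Length 2: accepted: 00, 01, 10, 11 | rejected: (none)
  Length 3: accepted: (none) | rejected: 000, 001, 010, 011, 100, 101, 110, 111
  Length 4: accepted: 0000, 0001, 0010, 0011, 0100, 0101, 0110, 0111, 1000, 1001, 1010, 1011, 1100, 1101, 1110, 1111 | rejected: (none)
Total: 21 string(s).

Final answer: ε, 00, 01, 10, 11, 0000, 0001, 0010, 0011, 0100, 0101, 0110, 0111, 1000, 1001, 1010, 1011, 1100, 1101, 1110, 1111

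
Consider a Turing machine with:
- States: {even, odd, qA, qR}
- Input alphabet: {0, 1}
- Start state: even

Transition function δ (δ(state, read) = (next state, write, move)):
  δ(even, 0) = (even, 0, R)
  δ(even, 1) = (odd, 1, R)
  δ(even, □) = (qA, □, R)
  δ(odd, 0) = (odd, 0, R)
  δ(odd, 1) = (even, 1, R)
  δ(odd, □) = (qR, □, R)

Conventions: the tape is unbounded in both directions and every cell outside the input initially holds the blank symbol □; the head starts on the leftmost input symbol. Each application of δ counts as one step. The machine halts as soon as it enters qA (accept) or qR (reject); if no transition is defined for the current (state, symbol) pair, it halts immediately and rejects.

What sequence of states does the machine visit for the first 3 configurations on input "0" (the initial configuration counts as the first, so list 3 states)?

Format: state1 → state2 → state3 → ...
Step 0: [even]0 (head at position 0)
Step 1: δ(even, 0) = (even, 0, R)  ⊢  0[even]□ (head at position 1)
Step 2: δ(even, □) = (qA, □, R)  ⊢  0□[qA]□ (head at position 2)
Reading off the states of these 3 configurations: even → even → qA

Final answer: even → even → qA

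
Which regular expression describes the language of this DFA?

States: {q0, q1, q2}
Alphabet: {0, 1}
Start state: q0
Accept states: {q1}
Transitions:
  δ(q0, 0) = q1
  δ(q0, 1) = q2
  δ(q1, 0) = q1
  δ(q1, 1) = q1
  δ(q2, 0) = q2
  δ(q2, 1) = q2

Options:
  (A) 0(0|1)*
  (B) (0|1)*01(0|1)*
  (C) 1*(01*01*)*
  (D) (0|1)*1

Testing sample strings against the DFA:
  '000' -> accepted
  '10' -> rejected
  '11111' -> rejected
  '1010' -> rejected
Checking each option for a counterexample:
  (A) 0(0|1)*: agrees with the DFA on all strings of length ≤ 4
  (B) (0|1)*01(0|1)*: '0' is accepted by the DFA but does not match the regex → eliminated
  (C) 1*(01*01*)*: ε is rejected by the DFA but matches the regex → eliminated
  (D) (0|1)*1: '0' is accepted by the DFA but does not match the regex → eliminated
Only (A) 0(0|1)* is consistent with the DFA.

Final answer: (A) 0(0|1)*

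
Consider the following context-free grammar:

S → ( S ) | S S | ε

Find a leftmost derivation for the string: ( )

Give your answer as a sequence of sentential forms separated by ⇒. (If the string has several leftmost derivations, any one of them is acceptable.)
Start with S.
Step 1: the leftmost non-terminal is S; apply S → ( S ):  ( S )
Step 2: the leftmost non-terminal is S; apply S → ε:  ( )

Final answer: S ⇒ ( S ) ⇒ ( )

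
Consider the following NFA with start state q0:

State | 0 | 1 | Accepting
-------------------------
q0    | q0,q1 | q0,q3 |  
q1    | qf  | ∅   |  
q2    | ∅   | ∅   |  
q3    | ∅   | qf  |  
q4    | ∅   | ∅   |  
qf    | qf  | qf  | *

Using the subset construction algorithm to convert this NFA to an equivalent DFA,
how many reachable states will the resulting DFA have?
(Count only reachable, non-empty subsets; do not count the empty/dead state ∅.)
Start subset: {q0}
{q0}: on 0 → {q0, q1}, on 1 → {q0, q3}
{q0, q1}: on 0 → {q0, q1, qf}, on 1 → {q0, q3}
{q0, q3}: on 0 → {q0, q1}, on 1 → {q0, q3, qf}
{q0, q1, qf}: on 0 → {q0, q1, qf}, on 1 → {q0, q3, qf}
{q0, q3, qf}: on 0 → {q0, q1, qf}, on 1 → {q0, q3, qf}
Reachable non-empty subsets: {q0}, {q0, q1}, {q0, q3}, {q0, q1, qf}, {q0, q3, qf} — 5 in total.

Final answer: 5 states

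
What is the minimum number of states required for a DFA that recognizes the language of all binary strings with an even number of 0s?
Language: binary strings with an even number of 0s
Lower bound (Myhill–Nerode): the prefixes ε, 0 are pairwise distinguishable:
  ε vs 0: suffix ε distinguishes them (ε has zero 0s (accepted), 0 has one 0 (rejected))
So any DFA needs at least 2 states.
Upper bound: a DFA with 2 states exists (one state per class above).
Minimum states: 2

Final answer: 2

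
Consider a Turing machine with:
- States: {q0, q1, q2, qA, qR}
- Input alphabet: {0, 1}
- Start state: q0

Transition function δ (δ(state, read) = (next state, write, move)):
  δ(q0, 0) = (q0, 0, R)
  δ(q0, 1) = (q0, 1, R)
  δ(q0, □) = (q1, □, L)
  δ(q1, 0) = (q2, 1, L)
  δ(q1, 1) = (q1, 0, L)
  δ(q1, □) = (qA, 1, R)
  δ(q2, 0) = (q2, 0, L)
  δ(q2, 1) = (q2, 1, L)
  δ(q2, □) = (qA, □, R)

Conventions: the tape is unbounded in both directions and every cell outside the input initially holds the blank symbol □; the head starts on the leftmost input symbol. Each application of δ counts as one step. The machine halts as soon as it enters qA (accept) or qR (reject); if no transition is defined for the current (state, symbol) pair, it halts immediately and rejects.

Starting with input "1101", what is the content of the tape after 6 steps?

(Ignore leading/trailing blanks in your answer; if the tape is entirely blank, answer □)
Step 0: [q0]1101 (head at position 0)
Step 1: δ(q0, 1) = (q0, 1, R)  ⊢  1[q0]101 (head at position 1)
Step 2: δ(q0, 1) = (q0, 1, R)  ⊢  11[q0]01 (head at position 2)
Step 3: δ(q0, 0) = (q0, 0, R)  ⊢  110[q0]1 (head at position 3)
Step 4: δ(q0, 1) = (q0, 1, R)  ⊢  1101[q0]□ (head at position 4)
Step 5: δ(q0, □) = (q1, □, L)  ⊢  110[q1]1□ (head at position 3)
Step 6: δ(q1, 1) = (q1, 0, L)  ⊢  11[q1]00□ (head at position 2)
Tape after 6 steps (ignoring surrounding blanks): 1100

Final answer: Tape: 1100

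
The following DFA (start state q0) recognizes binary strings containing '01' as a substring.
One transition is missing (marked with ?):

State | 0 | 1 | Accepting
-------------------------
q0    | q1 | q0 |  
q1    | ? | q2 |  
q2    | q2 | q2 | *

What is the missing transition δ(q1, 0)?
q1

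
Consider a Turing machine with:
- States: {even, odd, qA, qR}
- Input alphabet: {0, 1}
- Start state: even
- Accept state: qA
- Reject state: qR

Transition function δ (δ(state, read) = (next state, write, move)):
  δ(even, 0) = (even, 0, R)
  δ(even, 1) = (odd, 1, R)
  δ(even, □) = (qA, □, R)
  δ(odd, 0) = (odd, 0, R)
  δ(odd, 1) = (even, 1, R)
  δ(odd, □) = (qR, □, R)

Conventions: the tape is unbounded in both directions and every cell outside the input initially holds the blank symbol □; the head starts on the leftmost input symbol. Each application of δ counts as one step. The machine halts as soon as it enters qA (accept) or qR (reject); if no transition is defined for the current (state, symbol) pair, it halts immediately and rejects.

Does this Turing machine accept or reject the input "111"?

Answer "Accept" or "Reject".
Step 0: [even]111 (head at position 0)
Step 1: δ(even, 1) = (odd, 1, R)  ⊢  1[odd]11 (head at position 1)
Step 2: δ(odd, 1) = (even, 1, R)  ⊢  11[even]1 (head at position 2)
Step 3: δ(even, 1) = (odd, 1, R)  ⊢  111[odd]□ (head at position 3)
Step 4: δ(odd, □) = (qR, □, R)  ⊢  111□[qR]□ (head at position 4)
The machine is in qR, so it halts and rejects.

Final answer: Reject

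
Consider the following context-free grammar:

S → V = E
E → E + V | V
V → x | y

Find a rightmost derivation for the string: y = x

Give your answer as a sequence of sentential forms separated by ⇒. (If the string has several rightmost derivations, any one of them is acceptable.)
Start with S.
Step 1: the rightmost non-terminal is S; apply S → V = E:  V = E
Step 2: the rightmost non-terminal is E; apply E → V:  V = V
Step 3: the rightmost non-terminal is V; apply V → x:  V = x
Step 4: the rightmost non-terminal is V; apply V → y:  y = x

Final answer: S ⇒ V = E ⇒ V = V ⇒ V = x ⇒ y = x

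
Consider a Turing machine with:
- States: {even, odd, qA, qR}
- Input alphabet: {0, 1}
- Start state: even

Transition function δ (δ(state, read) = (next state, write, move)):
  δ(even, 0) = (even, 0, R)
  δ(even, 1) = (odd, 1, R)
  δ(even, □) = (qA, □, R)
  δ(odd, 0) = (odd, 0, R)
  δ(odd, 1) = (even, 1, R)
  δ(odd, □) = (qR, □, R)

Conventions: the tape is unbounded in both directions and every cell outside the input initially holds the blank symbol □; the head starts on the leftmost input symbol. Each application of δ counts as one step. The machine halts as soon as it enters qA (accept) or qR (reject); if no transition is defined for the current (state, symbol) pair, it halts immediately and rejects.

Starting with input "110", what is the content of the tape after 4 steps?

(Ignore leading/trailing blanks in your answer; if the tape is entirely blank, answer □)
Step 0: [even]110 (head at position 0)
Step 1: δ(even, 1) = (odd, 1, R)  ⊢  1[odd]10 (head at position 1)
Step 2: δ(odd, 1) = (even, 1, R)  ⊢  11[even]0 (head at position 2)
Step 3: δ(even, 0) = (even, 0, R)  ⊢  110[even]□ (head at position 3)
Step 4: δ(even, □) = (qA, □, R)  ⊢  110□[qA]□ (head at position 4)
Tape after 4 steps (ignoring surrounding blanks): 110

Final answer: Tape: 110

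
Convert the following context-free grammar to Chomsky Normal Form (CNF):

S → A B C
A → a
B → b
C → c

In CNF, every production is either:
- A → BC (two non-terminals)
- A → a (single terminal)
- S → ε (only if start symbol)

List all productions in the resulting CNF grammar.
The grammar has no ε-productions or unit productions to eliminate.
A → a is already in CNF (single terminal) – keep it.
B → b is already in CNF (single terminal) – keep it.
C → c is already in CNF (single terminal) – keep it.
S → A B C has 3 symbols on the right: break it into binary productions S → A X0, X0 → B C.
Resulting CNF grammar (5 productions): A → a; B → b; C → c; S → A X0; X0 → B C

Final answer: A → a; B → b; C → c; S → A X0; X0 → B C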